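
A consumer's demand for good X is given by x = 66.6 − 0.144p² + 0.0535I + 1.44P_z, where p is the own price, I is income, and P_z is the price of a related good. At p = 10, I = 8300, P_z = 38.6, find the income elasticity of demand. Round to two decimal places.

0.80

x = 66.6 − 0.144(10)² + 0.0535(8300) + 1.44(38.6) = 66.6 − 14.4 + 444.05 + 55.584 = 551.834.
∂x/∂I = +0.0535, so E_I = 0.0535·(8300/551.834) ≈ 0.80.
E_I ∈ (0,1): normal good (necessity).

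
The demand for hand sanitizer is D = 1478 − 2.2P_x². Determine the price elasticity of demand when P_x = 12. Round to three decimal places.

-0.546

At P_x = 12, D = 1161.2.
dD/dP_x = −2·2.2·P_x = −52.8.
Point elasticity E = (dD/dP_x)·(P_x/D) = -52.8 × 12/1161.2 ≈ -0.546.
|E| < 1, so demand is inelastic at this price.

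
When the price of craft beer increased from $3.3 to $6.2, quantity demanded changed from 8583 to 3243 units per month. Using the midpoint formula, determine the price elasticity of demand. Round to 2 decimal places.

%Δq = (3243 − 8583)/[(8583 + 3243)/2] = -5340/5913 ≈ -0.9031.
%Δp = (6.2 − 3.3)/[(3.3 + 6.2)/2] = 2.9/4.75 ≈ 0.6105.
Arc elasticity E = %Δq/%Δp ≈ -0.9031/0.6105 ≈ -1.48.
|E| > 1: demand is elastic over this range.

-1.48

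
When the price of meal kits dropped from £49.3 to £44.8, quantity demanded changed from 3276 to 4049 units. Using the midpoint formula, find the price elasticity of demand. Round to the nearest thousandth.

-2.207

%ΔQ = (4049 − 3276)/[(3276 + 4049)/2] = 773/3662.5 ≈ 0.2111.
%ΔP = (44.8 − 49.3)/[(49.3 + 44.8)/2] = -4.5/47.05 ≈ -0.0956.
Arc elasticity E = %ΔQ/%ΔP ≈ 0.2111/-0.0956 ≈ -2.207.
|E| > 1: demand is elastic over this range.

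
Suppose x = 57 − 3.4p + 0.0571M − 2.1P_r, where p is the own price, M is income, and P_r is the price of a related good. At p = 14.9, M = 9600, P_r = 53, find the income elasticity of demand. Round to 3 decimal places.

1.237

x = 57 − 3.4(14.9) + 0.0571(9600) − 2.1(53) = 57 − 50.66 + 548.16 − 111.3 = 443.2.
∂x/∂M = +0.0571, so E_I = 0.0571·(9600/443.2) ≈ 1.237.
E_I > 1: normal good (luxury).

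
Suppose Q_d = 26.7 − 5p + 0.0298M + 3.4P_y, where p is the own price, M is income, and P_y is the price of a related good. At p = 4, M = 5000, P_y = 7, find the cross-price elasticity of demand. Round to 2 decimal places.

0.13

Substituting, Q_d = 26.7 − 5(4) + 0.0298(5000) + 3.4(7) = 26.7 − 20 + 149 + 23.8 = 179.5.
∂Q_d/∂P_y = +3.4, so E_xy = 3.4·(7/179.5) ≈ 0.13.
E_xy > 0: the goods are substitutes.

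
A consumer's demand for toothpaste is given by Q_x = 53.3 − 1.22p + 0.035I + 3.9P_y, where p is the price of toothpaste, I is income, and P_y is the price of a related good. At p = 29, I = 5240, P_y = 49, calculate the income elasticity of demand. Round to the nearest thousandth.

0.467

At the given point, Q_x = 53.3 − 1.22(29) + 0.035(5240) + 3.9(49) = 53.3 − 35.38 + 183.4 + 191.1 = 392.42.
∂Q_x/∂I = +0.035, so E_I = 0.035·(5240/392.42) ≈ 0.467.
E_I ∈ (0,1): normal good (necessity).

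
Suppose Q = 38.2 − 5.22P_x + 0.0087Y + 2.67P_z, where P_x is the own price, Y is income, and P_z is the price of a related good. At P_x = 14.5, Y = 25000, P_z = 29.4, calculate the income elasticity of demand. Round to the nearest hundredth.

Substituting, Q = 38.2 − 5.22(14.5) + 0.0087(25000) + 2.67(29.4) = 38.2 − 75.69 + 217.5 + 78.498 = 258.508.
∂Q/∂Y = +0.0087, so E_I = 0.0087·(25000/258.508) ≈ 0.84.
E_I ∈ (0,1): normal good (necessity).

0.84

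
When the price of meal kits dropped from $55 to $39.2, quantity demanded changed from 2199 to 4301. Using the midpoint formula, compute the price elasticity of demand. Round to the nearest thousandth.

%Δq = (4301 − 2199)/[(2199 + 4301)/2] = 2102/3250 ≈ 0.6468.
%ΔP = (39.2 − 55)/[(55 + 39.2)/2] = -15.8/47.1 ≈ -0.3355.
Arc elasticity E = %Δq/%ΔP ≈ 0.6468/-0.3355 ≈ -1.928.
|E| > 1: demand is elastic over this range.

-1.928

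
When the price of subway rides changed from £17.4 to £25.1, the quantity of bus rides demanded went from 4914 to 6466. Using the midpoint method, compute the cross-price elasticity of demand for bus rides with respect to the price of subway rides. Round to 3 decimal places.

%ΔQ_x = (6466 − 4914)/[(4914+6466)/2] = 1552/5690 ≈ 0.2728.
%ΔP_y = (25.1 − 17.4)/[(17.4+25.1)/2] ≈ 0.3624.
E_xy = 0.2728/0.3624 ≈ 0.753.
E_xy > 0, so bus rides and subway rides are substitutes.

0.753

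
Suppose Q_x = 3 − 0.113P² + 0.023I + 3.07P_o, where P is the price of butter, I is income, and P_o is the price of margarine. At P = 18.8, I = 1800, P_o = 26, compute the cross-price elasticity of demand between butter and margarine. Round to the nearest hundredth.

At the given point, Q_x = 3 − 0.113(18.8)² + 0.023(1800) + 3.07(26) = 3 − 39.9387 + 41.4 + 79.82 = 84.2813.
∂Q_x/∂P_o = +3.07, so E_xy = 3.07·(26/84.2813) ≈ 0.95.
E_xy > 0: the goods are substitutes.

0.95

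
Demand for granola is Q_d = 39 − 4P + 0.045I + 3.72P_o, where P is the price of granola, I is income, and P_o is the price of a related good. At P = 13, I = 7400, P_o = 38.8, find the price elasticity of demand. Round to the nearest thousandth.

-0.112

Substituting, Q_d = 39 − 4(13) + 0.045(7400) + 3.72(38.8) = 39 − 52 + 333 + 144.336 = 464.336.
∂Q_d/∂P = −4, so E_p = (−4)·(13/464.336) ≈ -0.112.
|E_p| < 1: demand is inelastic.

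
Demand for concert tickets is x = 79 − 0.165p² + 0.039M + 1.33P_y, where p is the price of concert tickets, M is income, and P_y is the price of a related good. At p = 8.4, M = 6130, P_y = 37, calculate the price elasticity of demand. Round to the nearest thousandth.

Evaluating quantity at (p, M, P_y) gives x = 79 − 0.165(8.4)² + 0.039(6130) + 1.33(37) = 79 − 11.6424 + 239.07 + 49.21 = 355.6376.
∂x/∂p = −2·0.165·p = -2.772, so E_p = -2.772·(8.4/355.6376) ≈ -0.065.
|E_p| < 1: demand is inelastic.

-0.065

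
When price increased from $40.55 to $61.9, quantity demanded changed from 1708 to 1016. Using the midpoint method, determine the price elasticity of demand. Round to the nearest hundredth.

%Δq = (1016 − 1708)/[(1708 + 1016)/2] = -692/1362 ≈ -0.5081.
%ΔP = (61.9 − 40.55)/[(40.55 + 61.9)/2] = 21.35/51.225 ≈ 0.4168.
Arc elasticity E = %Δq/%ΔP ≈ -0.5081/0.4168 ≈ -1.22.
|E| > 1: demand is elastic over this range.

-1.22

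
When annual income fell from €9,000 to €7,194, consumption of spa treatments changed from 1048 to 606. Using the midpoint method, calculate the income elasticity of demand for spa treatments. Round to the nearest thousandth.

%ΔQ = (606 − 1048)/[(1048+606)/2] = -442/827 ≈ -0.5345.
%ΔM = (7,194 − 9,000)/[(9,000+7,194)/2] = -1806/8097 ≈ -0.2230.
E_I = %ΔQ/%ΔM ≈ 2.396.
E_I > 1: normal good (luxury).

2.396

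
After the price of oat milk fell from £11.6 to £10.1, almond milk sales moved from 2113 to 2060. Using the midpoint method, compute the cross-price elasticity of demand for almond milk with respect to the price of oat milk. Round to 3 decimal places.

0.184

%ΔQ_x = (2060 − 2113)/[(2113+2060)/2] = -53/2086.5 ≈ -0.0254.
%ΔP_y = (10.1 − 11.6)/[(11.6+10.1)/2] ≈ -0.1382.
E_xy = -0.0254/-0.1382 ≈ 0.184.
E_xy > 0, so almond milk and oat milk are substitutes.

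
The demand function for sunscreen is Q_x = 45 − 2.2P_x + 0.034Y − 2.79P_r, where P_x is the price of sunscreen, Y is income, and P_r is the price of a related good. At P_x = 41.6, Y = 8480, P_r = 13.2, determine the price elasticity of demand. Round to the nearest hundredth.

-0.45

Evaluating quantity at (P_x, Y, P_r) gives Q_x = 45 − 2.2(41.6) + 0.034(8480) − 2.79(13.2) = 45 − 91.52 + 288.32 − 36.828 = 204.972.
∂Q_x/∂P_x = −2.2, so E_p = (−2.2)·(41.6/204.972) ≈ -0.45.
|E_p| < 1: demand is inelastic.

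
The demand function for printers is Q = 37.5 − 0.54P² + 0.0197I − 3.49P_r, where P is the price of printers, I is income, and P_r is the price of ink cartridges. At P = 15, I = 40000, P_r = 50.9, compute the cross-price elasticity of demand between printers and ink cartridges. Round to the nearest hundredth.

Evaluating quantity at (P, I, P_r) gives Q = 37.5 − 0.54(15)² + 0.0197(40000) − 3.49(50.9) = 37.5 − 121.5 + 788 − 177.641 = 526.359.
∂Q/∂P_r = −3.49, so E_xy = -3.49·(50.9/526.359) ≈ -0.34.
E_xy < 0: the goods are complements.

-0.34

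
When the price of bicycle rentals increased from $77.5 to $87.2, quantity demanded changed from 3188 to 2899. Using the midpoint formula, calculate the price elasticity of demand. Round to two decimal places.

%Δq = (2899 − 3188)/[(3188 + 2899)/2] = -289/3043.5 ≈ -0.0950.
%ΔP = (87.2 − 77.5)/[(77.5 + 87.2)/2] = 9.7/82.35 ≈ 0.1178.
Arc elasticity E = %Δq/%ΔP ≈ -0.0950/0.1178 ≈ -0.81.
|E| < 1: demand is inelastic over this range.

-0.81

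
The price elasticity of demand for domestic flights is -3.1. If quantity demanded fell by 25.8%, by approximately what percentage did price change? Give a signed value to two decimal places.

8.32

%ΔQ ≈ E × %ΔP ⇒ %ΔP = %ΔQ / E = (-25.8%)/(-3.1) ≈ 8.32%.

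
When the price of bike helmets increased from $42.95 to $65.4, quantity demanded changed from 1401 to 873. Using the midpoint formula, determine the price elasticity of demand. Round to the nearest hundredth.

-1.12

%Δq = (873 − 1401)/[(1401 + 873)/2] = -528/1137 ≈ -0.4644.
%Δp = (65.4 − 42.95)/[(42.95 + 65.4)/2] = 22.45/54.175 ≈ 0.4144.
Arc elasticity E = %Δq/%Δp ≈ -0.4644/0.4144 ≈ -1.12.
|E| > 1: demand is elastic over this range.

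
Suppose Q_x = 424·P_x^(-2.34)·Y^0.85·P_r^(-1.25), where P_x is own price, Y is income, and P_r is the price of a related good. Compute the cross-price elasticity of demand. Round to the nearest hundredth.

For a Cobb–Douglas (constant-elasticity) form Q_x = A·P_r^α·…, the elasticity with respect to P_r equals the exponent α at every point.
Here the exponent on P_r is -1.25, so the cross-price elasticity of demand is -1.25.

-1.25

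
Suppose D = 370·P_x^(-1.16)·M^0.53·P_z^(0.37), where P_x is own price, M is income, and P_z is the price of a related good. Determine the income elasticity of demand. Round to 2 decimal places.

0.53

For a Cobb–Douglas (constant-elasticity) form D = A·M^α·…, the elasticity with respect to M equals the exponent α at every point.
Here the exponent on M is 0.53, so the income elasticity of demand is 0.53.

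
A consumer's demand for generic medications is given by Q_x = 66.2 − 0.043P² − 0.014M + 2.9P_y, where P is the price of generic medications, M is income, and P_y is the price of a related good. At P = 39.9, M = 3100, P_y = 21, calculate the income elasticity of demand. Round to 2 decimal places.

First evaluate Q_x: 66.2 − 0.043(39.9)² − 0.014(3100) + 2.9(21) = 66.2 − 68.4564 − 43.4 + 60.9 = 15.2436.
∂Q_x/∂M = −0.014, so E_I = -0.014·(3100/15.2436) ≈ -2.85.
E_I < 0: inferior good.

-2.85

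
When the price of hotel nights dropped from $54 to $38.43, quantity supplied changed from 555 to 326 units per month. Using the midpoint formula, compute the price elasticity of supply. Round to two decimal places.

%ΔQ = (326 − 555)/[(555 + 326)/2] = -229/440.5 ≈ -0.5199.
%Δp = (38.43 − 54)/[(54 + 38.43)/2] = -15.57/46.215 ≈ -0.3369.
Arc elasticity E = %ΔQ/%Δp ≈ -0.5199/-0.3369 ≈ 1.54.
|E| > 1: supply is elastic over this range.

1.54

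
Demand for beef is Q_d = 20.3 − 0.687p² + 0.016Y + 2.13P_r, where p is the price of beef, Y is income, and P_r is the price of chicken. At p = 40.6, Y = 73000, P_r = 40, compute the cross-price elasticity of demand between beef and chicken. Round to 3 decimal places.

0.604

Substituting, Q_d = 20.3 − 0.687(40.6)² + 0.016(73000) + 2.13(40) = 20.3 − 1132.4233 + 1168 + 85.2 = 141.0767.
∂Q_d/∂P_r = +2.13, so E_xy = 2.13·(40/141.0767) ≈ 0.604.
E_xy > 0: the goods are substitutes.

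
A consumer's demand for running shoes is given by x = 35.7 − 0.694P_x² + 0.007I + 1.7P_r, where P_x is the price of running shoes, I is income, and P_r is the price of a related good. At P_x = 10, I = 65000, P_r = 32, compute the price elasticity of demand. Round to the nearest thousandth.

At the given point, x = 35.7 − 0.694(10)² + 0.007(65000) + 1.7(32) = 35.7 − 69.4 + 455 + 54.4 = 475.7.
∂x/∂P_x = −2·0.694·P_x = -13.88, so E_p = -13.88·(10/475.7) ≈ -0.292.
|E_p| < 1: demand is inelastic.

-0.292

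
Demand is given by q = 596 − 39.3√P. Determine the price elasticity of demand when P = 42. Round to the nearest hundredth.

-0.37

At P = 42, q = 341.3069.
dq/dP = −39.3/(2√P) = −39.3/(2·6.4807).
Point elasticity E = (dq/dP)·(P/q) = -3.0321 × 42/341.3069 ≈ -0.37.
|E| < 1, so demand is inelastic at this price.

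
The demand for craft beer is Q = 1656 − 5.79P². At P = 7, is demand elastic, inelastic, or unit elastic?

At P = 7, Q = 1372.29.
dQ/dP = −2·5.79·P = −81.06.
Point elasticity E = (dQ/dP)·(P/Q) = -81.06 × 7/1372.29 ≈ -0.413.
|E| ≈ 0.413 < 1, so demand is inelastic.

inelastic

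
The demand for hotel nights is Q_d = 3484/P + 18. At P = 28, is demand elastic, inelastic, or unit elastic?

inelastic

At P = 28, Q_d = 142.4286.
dQ_d/dP = −3484/P² = −4.4439.
Point elasticity E = (dQ_d/dP)·(P/Q_d) = -4.4439 × 28/142.4286 ≈ -0.874.
|E| ≈ 0.874 < 1, so demand is inelastic.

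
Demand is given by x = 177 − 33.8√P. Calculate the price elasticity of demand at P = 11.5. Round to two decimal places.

-0.92

At P = 11.5, x = 62.3786.
dx/dP = −33.8/(2√P) = −33.8/(2·3.3912).
Point elasticity E = (dx/dP)·(P/x) = -4.9835 × 11.5/62.3786 ≈ -0.92.
|E| < 1, so demand is inelastic at this price.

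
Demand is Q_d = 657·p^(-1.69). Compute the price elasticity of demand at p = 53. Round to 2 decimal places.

-1.69

For a Cobb–Douglas (constant-elasticity) form Q_d = A·p^α·…, the elasticity with respect to p equals the exponent α at every point.
Here the exponent on p is -1.69, so the price elasticity of demand is -1.69.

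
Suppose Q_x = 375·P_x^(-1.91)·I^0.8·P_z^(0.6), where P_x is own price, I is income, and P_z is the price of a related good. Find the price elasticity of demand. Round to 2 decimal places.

-1.91

For a Cobb–Douglas (constant-elasticity) form Q_x = A·P_x^α·…, the elasticity with respect to P_x equals the exponent α at every point.
Here the exponent on P_x is -1.91, so the price elasticity of demand is -1.91.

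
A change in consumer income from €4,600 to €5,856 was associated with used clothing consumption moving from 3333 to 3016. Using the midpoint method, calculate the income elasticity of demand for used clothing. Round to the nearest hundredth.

-0.42

%ΔQ = (3016 − 3333)/[(3333+3016)/2] = -317/3174.5 ≈ -0.0999.
%ΔI = (5,856 − 4,600)/[(4,600+5,856)/2] = 1256/5228 ≈ 0.2402.
E_I = %ΔQ/%ΔI ≈ -0.42.
E_I < 0: inferior good.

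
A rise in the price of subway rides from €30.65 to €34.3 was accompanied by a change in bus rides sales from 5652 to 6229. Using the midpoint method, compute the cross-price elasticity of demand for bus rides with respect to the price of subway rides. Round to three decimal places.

0.864

%ΔQ_x = (6229 − 5652)/[(5652+6229)/2] = 577/5940.5 ≈ 0.0971.
%ΔP_y = (34.3 − 30.65)/[(30.65+34.3)/2] ≈ 0.1124.
E_xy = 0.0971/0.1124 ≈ 0.864.
E_xy > 0, so bus rides and subway rides are substitutes.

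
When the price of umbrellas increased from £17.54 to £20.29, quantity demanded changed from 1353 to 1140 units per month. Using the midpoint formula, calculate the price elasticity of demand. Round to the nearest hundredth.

-1.18

%Δq = (1140 − 1353)/[(1353 + 1140)/2] = -213/1246.5 ≈ -0.1709.
%Δp = (20.29 − 17.54)/[(17.54 + 20.29)/2] = 2.75/18.915 ≈ 0.1454.
Arc elasticity E = %Δq/%Δp ≈ -0.1709/0.1454 ≈ -1.18.
|E| > 1: demand is elastic over this range.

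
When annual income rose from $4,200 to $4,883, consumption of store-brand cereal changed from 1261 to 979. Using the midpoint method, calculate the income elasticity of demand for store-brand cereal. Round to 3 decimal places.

%ΔQ = (979 − 1261)/[(1261+979)/2] = -282/1120 ≈ -0.2518.
%ΔM = (4,883 − 4,200)/[(4,200+4,883)/2] = 683/4541.5 ≈ 0.1504.
E_I = %ΔQ/%ΔM ≈ -1.674.
E_I < 0: inferior good.

-1.674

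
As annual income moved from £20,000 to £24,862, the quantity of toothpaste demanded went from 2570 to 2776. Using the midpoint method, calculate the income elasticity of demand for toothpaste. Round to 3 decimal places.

%ΔQ = (2776 − 2570)/[(2570+2776)/2] = 206/2673 ≈ 0.0771.
%ΔY = (24,862 − 20,000)/[(20,000+24,862)/2] = 4862/22431 ≈ 0.2168.
E_I = %ΔQ/%ΔY ≈ 0.356.
E_I ∈ (0,1): normal good (necessity).

0.356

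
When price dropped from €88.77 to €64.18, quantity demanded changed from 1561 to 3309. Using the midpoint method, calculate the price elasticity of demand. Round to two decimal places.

%ΔQ = (3309 − 1561)/[(1561 + 3309)/2] = 1748/2435 ≈ 0.7179.
%ΔP = (64.18 − 88.77)/[(88.77 + 64.18)/2] = -24.59/76.475 ≈ -0.3215.
Arc elasticity E = %ΔQ/%ΔP ≈ 0.7179/-0.3215 ≈ -2.23.
|E| > 1: demand is elastic over this range.

-2.23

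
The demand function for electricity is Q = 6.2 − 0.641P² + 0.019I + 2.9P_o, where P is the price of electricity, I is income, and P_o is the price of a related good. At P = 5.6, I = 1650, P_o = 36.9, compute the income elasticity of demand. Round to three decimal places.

At the given point, Q = 6.2 − 0.641(5.6)² + 0.019(1650) + 2.9(36.9) = 6.2 − 20.1018 + 31.35 + 107.01 = 124.4582.
∂Q/∂I = +0.019, so E_I = 0.019·(1650/124.4582) ≈ 0.252.
E_I ∈ (0,1): normal good (necessity).

0.252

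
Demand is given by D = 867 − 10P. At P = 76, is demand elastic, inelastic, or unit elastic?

elastic

At P = 76, D = 107.
dD/dP = −10.
Point elasticity E = (dD/dP)·(P/D) = -10 × 76/107 ≈ -7.103.
|E| ≈ 7.103 > 1, so demand is elastic.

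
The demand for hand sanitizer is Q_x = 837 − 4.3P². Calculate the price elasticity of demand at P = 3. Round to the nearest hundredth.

At P = 3, Q_x = 798.3.
dQ_x/dP = −2·4.3·P = −25.8.
Point elasticity E = (dQ_x/dP)·(P/Q_x) = -25.8 × 3/798.3 ≈ -0.10.
|E| < 1, so demand is inelastic at this price.

-0.10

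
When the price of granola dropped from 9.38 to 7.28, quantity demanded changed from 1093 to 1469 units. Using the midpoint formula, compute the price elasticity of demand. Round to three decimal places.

-1.164

%ΔQ = (1469 − 1093)/[(1093 + 1469)/2] = 376/1281 ≈ 0.2935.
%ΔP = (7.28 − 9.38)/[(9.38 + 7.28)/2] = -2.1/8.33 ≈ -0.2521.
Arc elasticity E = %ΔQ/%ΔP ≈ 0.2935/-0.2521 ≈ -1.164.
|E| > 1: demand is elastic over this range.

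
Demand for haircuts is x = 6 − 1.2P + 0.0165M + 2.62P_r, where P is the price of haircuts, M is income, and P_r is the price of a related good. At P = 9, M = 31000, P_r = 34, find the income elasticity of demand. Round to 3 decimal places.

0.859

At the given point, x = 6 − 1.2(9) + 0.0165(31000) + 2.62(34) = 6 − 10.8 + 511.5 + 89.08 = 595.78.
∂x/∂M = +0.0165, so E_I = 0.0165·(31000/595.78) ≈ 0.859.
E_I ∈ (0,1): normal good (necessity).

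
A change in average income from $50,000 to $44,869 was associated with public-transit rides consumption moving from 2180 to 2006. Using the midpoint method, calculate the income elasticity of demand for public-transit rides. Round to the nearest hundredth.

%ΔQ = (2006 − 2180)/[(2180+2006)/2] = -174/2093 ≈ -0.0831.
%ΔY = (44,869 − 50,000)/[(50,000+44,869)/2] = -5131/47434.5 ≈ -0.1082.
E_I = %ΔQ/%ΔY ≈ 0.77.
E_I ∈ (0,1): normal good (necessity).

0.77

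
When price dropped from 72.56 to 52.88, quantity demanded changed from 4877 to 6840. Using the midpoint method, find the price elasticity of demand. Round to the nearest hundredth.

%ΔQ = (6840 − 4877)/[(4877 + 6840)/2] = 1963/5858.5 ≈ 0.3351.
%Δp = (52.88 − 72.56)/[(72.56 + 52.88)/2] = -19.68/62.72 ≈ -0.3138.
Arc elasticity E = %ΔQ/%Δp ≈ 0.3351/-0.3138 ≈ -1.07.
|E| > 1: demand is elastic over this range.

-1.07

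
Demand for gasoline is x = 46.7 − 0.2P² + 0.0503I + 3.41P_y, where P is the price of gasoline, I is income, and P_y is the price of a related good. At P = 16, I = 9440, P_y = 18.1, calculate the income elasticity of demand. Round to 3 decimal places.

At the given point, x = 46.7 − 0.2(16)² + 0.0503(9440) + 3.41(18.1) = 46.7 − 51.2 + 474.832 + 61.721 = 532.053.
∂x/∂I = +0.0503, so E_I = 0.0503·(9440/532.053) ≈ 0.892.
E_I ∈ (0,1): normal good (necessity).

0.892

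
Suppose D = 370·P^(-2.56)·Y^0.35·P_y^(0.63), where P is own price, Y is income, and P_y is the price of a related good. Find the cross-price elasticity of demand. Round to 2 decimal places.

For a Cobb–Douglas (constant-elasticity) form D = A·P_y^α·…, the elasticity with respect to P_y equals the exponent α at every point.
Here the exponent on P_y is 0.63, so the cross-price elasticity of demand is 0.63.

0.63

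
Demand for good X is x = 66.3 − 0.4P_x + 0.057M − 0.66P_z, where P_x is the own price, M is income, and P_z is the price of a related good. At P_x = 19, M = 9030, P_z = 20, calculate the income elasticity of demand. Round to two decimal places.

0.92

At the given point, x = 66.3 − 0.4(19) + 0.057(9030) − 0.66(20) = 66.3 − 7.6 + 514.71 − 13.2 = 560.21.
∂x/∂M = +0.057, so E_I = 0.057·(9030/560.21) ≈ 0.92.
E_I ∈ (0,1): normal good (necessity).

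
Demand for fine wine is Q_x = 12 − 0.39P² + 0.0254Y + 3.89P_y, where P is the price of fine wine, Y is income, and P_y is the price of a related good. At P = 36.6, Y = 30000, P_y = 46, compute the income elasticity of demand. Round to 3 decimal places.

At the given point, Q_x = 12 − 0.39(36.6)² + 0.0254(30000) + 3.89(46) = 12 − 522.4284 + 762 + 178.94 = 430.5116.
∂Q_x/∂Y = +0.0254, so E_I = 0.0254·(30000/430.5116) ≈ 1.770.
E_I > 1: normal good (luxury).

1.770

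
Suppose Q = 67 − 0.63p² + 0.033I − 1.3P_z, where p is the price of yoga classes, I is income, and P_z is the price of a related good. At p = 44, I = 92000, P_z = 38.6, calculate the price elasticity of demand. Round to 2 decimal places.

At the given point, Q = 67 − 0.63(44)² + 0.033(92000) − 1.3(38.6) = 67 − 1219.68 + 3036 − 50.18 = 1833.14.
∂Q/∂p = −2·0.63·p = -55.44, so E_p = -55.44·(44/1833.14) ≈ -1.33.
|E_p| > 1: demand is elastic.

-1.33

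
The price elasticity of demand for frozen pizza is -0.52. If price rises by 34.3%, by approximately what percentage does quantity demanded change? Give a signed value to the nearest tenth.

-17.8

%ΔQ ≈ E × %ΔP = (-0.52) × (34.3%) ≈ -17.8%.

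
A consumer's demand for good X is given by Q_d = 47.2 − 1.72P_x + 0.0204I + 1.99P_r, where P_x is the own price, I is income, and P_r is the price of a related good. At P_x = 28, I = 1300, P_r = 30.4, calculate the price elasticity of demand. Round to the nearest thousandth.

-0.560

Evaluating quantity at (P_x, I, P_r) gives Q_d = 47.2 − 1.72(28) + 0.0204(1300) + 1.99(30.4) = 47.2 − 48.16 + 26.52 + 60.496 = 86.056.
∂Q_d/∂P_x = −1.72, so E_p = (−1.72)·(28/86.056) ≈ -0.560.
|E_p| < 1: demand is inelastic.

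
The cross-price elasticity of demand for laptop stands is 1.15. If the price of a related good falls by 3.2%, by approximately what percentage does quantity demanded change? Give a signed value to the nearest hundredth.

%ΔQ ≈ E × %ΔP_y = (1.15) × (-3.2%) = -3.68%.

-3.68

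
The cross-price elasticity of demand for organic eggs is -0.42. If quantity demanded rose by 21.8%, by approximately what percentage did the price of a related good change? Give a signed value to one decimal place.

-51.9

%ΔQ ≈ E × %ΔP_y ⇒ %ΔP_y = %ΔQ / E = (21.8%)/(-0.42) ≈ -51.9%.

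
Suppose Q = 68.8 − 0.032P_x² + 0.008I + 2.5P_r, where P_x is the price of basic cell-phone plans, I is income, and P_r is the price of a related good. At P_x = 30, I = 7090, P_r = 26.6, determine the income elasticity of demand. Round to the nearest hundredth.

At the given point, Q = 68.8 − 0.032(30)² + 0.008(7090) + 2.5(26.6) = 68.8 − 28.8 + 56.72 + 66.5 = 163.22.
∂Q/∂I = +0.008, so E_I = 0.008·(7090/163.22) ≈ 0.35.
E_I ∈ (0,1): normal good (necessity).

0.35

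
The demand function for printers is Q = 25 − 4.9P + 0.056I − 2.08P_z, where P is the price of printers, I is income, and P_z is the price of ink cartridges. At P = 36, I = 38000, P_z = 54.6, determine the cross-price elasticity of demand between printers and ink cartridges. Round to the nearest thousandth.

Q = 25 − 4.9(36) + 0.056(38000) − 2.08(54.6) = 25 − 176.4 + 2128 − 113.568 = 1863.032.
∂Q/∂P_z = −2.08, so E_xy = -2.08·(54.6/1863.032) ≈ -0.061.
E_xy < 0: the goods are complements.

-0.061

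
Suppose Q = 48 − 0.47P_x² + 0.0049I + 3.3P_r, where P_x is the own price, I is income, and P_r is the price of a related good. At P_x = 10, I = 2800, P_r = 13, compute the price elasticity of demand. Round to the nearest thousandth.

Q = 48 − 0.47(10)² + 0.0049(2800) + 3.3(13) = 48 − 47 + 13.72 + 42.9 = 57.62.
∂Q/∂P_x = −2·0.47·P_x = -9.4, so E_p = -9.4·(10/57.62) ≈ -1.631.
|E_p| > 1: demand is elastic.

-1.631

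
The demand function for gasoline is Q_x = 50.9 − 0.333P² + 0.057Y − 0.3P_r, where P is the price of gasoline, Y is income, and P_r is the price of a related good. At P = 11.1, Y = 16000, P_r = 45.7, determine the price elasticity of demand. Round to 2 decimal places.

-0.09

Evaluating quantity at (P, Y, P_r) gives Q_x = 50.9 − 0.333(11.1)² + 0.057(16000) − 0.3(45.7) = 50.9 − 41.0289 + 912 − 13.71 = 908.1611.
∂Q_x/∂P = −2·0.333·P = -7.3926, so E_p = -7.3926·(11.1/908.1611) ≈ -0.09.
|E_p| < 1: demand is inelastic.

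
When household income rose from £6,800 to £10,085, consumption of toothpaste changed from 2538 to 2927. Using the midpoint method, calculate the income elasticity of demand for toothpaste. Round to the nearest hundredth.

0.37

%ΔQ = (2927 − 2538)/[(2538+2927)/2] = 389/2732.5 ≈ 0.1424.
%ΔY = (10,085 − 6,800)/[(6,800+10,085)/2] = 3285/8442.5 ≈ 0.3891.
E_I = %ΔQ/%ΔY ≈ 0.37.
E_I ∈ (0,1): normal good (necessity).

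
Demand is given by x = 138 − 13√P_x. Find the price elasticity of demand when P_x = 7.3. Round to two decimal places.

-0.17

At P_x = 7.3, x = 102.8759.
dx/dP_x = −13/(2√P_x) = −13/(2·2.7019).
Point elasticity E = (dx/dP_x)·(P_x/x) = -2.4058 × 7.3/102.8759 ≈ -0.17.
|E| < 1, so demand is inelastic at this price.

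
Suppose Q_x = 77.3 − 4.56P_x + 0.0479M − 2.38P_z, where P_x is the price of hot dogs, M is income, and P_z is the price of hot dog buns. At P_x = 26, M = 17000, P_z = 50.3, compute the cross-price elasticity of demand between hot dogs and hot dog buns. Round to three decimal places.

-0.183

At the given point, Q_x = 77.3 − 4.56(26) + 0.0479(17000) − 2.38(50.3) = 77.3 − 118.56 + 814.3 − 119.714 = 653.326.
∂Q_x/∂P_z = −2.38, so E_xy = -2.38·(50.3/653.326) ≈ -0.183.
E_xy < 0: the goods are complements.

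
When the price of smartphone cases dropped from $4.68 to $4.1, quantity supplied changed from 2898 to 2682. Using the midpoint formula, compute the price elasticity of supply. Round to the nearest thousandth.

0.586

%Δq = (2682 − 2898)/[(2898 + 2682)/2] = -216/2790 ≈ -0.0774.
%ΔP = (4.1 − 4.68)/[(4.68 + 4.1)/2] = -0.58/4.39 ≈ -0.1321.
Arc elasticity E = %Δq/%ΔP ≈ -0.0774/-0.1321 ≈ 0.586.
|E| < 1: supply is inelastic over this range.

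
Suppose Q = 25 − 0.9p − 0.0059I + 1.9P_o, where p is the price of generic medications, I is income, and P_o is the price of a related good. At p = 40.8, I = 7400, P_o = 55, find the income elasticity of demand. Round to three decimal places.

-0.889

Evaluating quantity at (p, I, P_o) gives Q = 25 − 0.9(40.8) − 0.0059(7400) + 1.9(55) = 25 − 36.72 − 43.66 + 104.5 = 49.12.
∂Q/∂I = −0.0059, so E_I = -0.0059·(7400/49.12) ≈ -0.889.
E_I < 0: inferior good.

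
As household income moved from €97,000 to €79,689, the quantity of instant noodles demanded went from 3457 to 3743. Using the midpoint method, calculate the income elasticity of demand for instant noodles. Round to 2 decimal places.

-0.41

%ΔQ = (3743 − 3457)/[(3457+3743)/2] = 286/3600 ≈ 0.0794.
%ΔI = (79,689 − 97,000)/[(97,000+79,689)/2] = -17311/88344.5 ≈ -0.1959.
E_I = %ΔQ/%ΔI ≈ -0.41.
E_I < 0: inferior good.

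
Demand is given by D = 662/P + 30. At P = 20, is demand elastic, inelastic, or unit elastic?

At P = 20, D = 63.1.
dD/dP = −662/P² = −1.655.
Point elasticity E = (dD/dP)·(P/D) = -1.655 × 20/63.1 ≈ -0.525.
|E| ≈ 0.525 < 1, so demand is inelastic.

inelastic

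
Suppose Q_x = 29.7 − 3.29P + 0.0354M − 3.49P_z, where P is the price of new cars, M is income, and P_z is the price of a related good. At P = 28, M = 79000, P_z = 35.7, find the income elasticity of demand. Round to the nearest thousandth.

Substituting, Q_x = 29.7 − 3.29(28) + 0.0354(79000) − 3.49(35.7) = 29.7 − 92.12 + 2796.6 − 124.593 = 2609.587.
∂Q_x/∂M = +0.0354, so E_I = 0.0354·(79000/2609.587) ≈ 1.072.
E_I > 1: normal good (luxury).

1.072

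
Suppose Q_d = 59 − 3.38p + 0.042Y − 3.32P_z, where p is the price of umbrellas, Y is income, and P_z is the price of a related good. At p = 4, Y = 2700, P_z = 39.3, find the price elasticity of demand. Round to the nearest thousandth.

-0.476

Substituting, Q_d = 59 − 3.38(4) + 0.042(2700) − 3.32(39.3) = 59 − 13.52 + 113.4 − 130.476 = 28.404.
∂Q_d/∂p = −3.38, so E_p = (−3.38)·(4/28.404) ≈ -0.476.
|E_p| < 1: demand is inelastic.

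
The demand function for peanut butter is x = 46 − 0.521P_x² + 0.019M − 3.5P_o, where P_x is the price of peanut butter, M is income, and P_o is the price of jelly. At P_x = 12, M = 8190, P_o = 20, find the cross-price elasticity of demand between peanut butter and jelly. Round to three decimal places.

Substituting, x = 46 − 0.521(12)² + 0.019(8190) − 3.5(20) = 46 − 75.024 + 155.61 − 70 = 56.586.
∂x/∂P_o = −3.5, so E_xy = -3.5·(20/56.586) ≈ -1.237.
E_xy < 0: the goods are complements.

-1.237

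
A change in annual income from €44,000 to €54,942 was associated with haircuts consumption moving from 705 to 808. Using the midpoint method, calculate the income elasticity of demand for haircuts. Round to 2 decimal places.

0.62

%ΔQ = (808 − 705)/[(705+808)/2] = 103/756.5 ≈ 0.1362.
%ΔI = (54,942 − 44,000)/[(44,000+54,942)/2] = 10942/49471 ≈ 0.2212.
E_I = %ΔQ/%ΔI ≈ 0.62.
E_I ∈ (0,1): normal good (necessity).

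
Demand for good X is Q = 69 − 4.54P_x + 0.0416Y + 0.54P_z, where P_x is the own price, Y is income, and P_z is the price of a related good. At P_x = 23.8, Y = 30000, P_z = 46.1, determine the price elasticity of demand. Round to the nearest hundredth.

-0.09

Substituting, Q = 69 − 4.54(23.8) + 0.0416(30000) + 0.54(46.1) = 69 − 108.052 + 1248 + 24.894 = 1233.842.
∂Q/∂P_x = −4.54, so E_p = (−4.54)·(23.8/1233.842) ≈ -0.09.
|E_p| < 1: demand is inelastic.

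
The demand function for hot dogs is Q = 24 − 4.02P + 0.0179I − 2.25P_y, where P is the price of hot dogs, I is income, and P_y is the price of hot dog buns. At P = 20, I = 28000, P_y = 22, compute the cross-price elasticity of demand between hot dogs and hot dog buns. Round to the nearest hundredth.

-0.13

At the given point, Q = 24 − 4.02(20) + 0.0179(28000) − 2.25(22) = 24 − 80.4 + 501.2 − 49.5 = 395.3.
∂Q/∂P_y = −2.25, so E_xy = -2.25·(22/395.3) ≈ -0.13.
E_xy < 0: the goods are complements.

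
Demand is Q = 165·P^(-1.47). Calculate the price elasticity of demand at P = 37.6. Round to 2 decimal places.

-1.47

For a Cobb–Douglas (constant-elasticity) form Q = A·P^α·…, the elasticity with respect to P equals the exponent α at every point.
Here the exponent on P is -1.47, so the price elasticity of demand is -1.47.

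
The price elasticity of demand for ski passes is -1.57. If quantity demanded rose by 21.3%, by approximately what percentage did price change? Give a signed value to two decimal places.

%ΔQ ≈ E × %ΔP ⇒ %ΔP = %ΔQ / E = (21.3%)/(-1.57) ≈ -13.57%.

-13.57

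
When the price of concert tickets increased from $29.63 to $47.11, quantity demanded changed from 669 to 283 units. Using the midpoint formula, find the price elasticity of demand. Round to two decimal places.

%ΔQ = (283 − 669)/[(669 + 283)/2] = -386/476 ≈ -0.8109.
%Δp = (47.11 − 29.63)/[(29.63 + 47.11)/2] = 17.48/38.37 ≈ 0.4556.
Arc elasticity E = %ΔQ/%Δp ≈ -0.8109/0.4556 ≈ -1.78.
|E| > 1: demand is elastic over this range.

-1.78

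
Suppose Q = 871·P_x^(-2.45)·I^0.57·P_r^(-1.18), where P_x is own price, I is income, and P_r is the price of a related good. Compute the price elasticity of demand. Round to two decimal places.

For a Cobb–Douglas (constant-elasticity) form Q = A·P_x^α·…, the elasticity with respect to P_x equals the exponent α at every point.
Here the exponent on P_x is -2.45, so the price elasticity of demand is -2.45.

-2.45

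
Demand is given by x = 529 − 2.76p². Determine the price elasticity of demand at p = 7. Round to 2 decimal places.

-0.69

At p = 7, x = 393.76.
dx/dp = −2·2.76·p = −38.64.
Point elasticity E = (dx/dp)·(p/x) = -38.64 × 7/393.76 ≈ -0.69.
|E| < 1, so demand is inelastic at this price.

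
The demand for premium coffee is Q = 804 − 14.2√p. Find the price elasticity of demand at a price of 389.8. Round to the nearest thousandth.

-0.268

At p = 389.8, Q = 523.6444.
dQ/dp = −14.2/(2√p) = −14.2/(2·19.7434).
Point elasticity E = (dQ/dp)·(p/Q) = -0.3596 × 389.8/523.6444 ≈ -0.268.
|E| < 1, so demand is inelastic at this price.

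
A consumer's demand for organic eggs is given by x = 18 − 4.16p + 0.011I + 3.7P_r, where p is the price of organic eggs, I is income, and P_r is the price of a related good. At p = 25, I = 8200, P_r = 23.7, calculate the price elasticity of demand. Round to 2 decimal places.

Evaluating quantity at (p, I, P_r) gives x = 18 − 4.16(25) + 0.011(8200) + 3.7(23.7) = 18 − 104 + 90.2 + 87.69 = 91.89.
∂x/∂p = −4.16, so E_p = (−4.16)·(25/91.89) ≈ -1.13.
|E_p| > 1: demand is elastic.

-1.13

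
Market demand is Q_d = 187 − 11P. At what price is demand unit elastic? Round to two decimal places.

8.50

For linear demand Q_d = a − bP, E = −bP/(a − bP). |E| = 1 ⇒ bP = a − bP ⇒ P = a/(2b).
P = 187/(2·11) = 8.50.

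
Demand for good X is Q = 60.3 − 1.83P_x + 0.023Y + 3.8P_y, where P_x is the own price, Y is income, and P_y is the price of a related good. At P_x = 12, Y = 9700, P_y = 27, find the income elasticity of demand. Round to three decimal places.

First evaluate Q: 60.3 − 1.83(12) + 0.023(9700) + 3.8(27) = 60.3 − 21.96 + 223.1 + 102.6 = 364.04.
∂Q/∂Y = +0.023, so E_I = 0.023·(9700/364.04) ≈ 0.613.
E_I ∈ (0,1): normal good (necessity).

0.613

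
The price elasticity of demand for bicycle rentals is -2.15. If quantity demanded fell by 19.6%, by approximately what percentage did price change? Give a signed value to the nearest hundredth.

9.12

%ΔQ ≈ E × %ΔP ⇒ %ΔP = %ΔQ / E = (-19.6%)/(-2.15) ≈ 9.12%.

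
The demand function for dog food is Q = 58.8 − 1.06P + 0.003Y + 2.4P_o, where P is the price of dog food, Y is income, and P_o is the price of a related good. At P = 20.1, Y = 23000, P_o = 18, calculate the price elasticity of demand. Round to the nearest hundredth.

-0.14

Substituting, Q = 58.8 − 1.06(20.1) + 0.003(23000) + 2.4(18) = 58.8 − 21.306 + 69 + 43.2 = 149.694.
∂Q/∂P = −1.06, so E_p = (−1.06)·(20.1/149.694) ≈ -0.14.
|E_p| < 1: demand is inelastic.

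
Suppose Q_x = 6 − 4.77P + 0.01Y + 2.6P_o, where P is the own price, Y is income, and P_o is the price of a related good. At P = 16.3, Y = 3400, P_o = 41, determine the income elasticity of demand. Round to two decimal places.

0.49

At the given point, Q_x = 6 − 4.77(16.3) + 0.01(3400) + 2.6(41) = 6 − 77.751 + 34 + 106.6 = 68.849.
∂Q_x/∂Y = +0.01, so E_I = 0.01·(3400/68.849) ≈ 0.49.
E_I ∈ (0,1): normal good (necessity).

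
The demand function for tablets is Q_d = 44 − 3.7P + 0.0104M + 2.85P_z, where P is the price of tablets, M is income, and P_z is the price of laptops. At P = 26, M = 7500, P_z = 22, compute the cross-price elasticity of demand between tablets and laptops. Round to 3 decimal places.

0.708

Evaluating quantity at (P, M, P_z) gives Q_d = 44 − 3.7(26) + 0.0104(7500) + 2.85(22) = 44 − 96.2 + 78 + 62.7 = 88.5.
∂Q_d/∂P_z = +2.85, so E_xy = 2.85·(22/88.5) ≈ 0.708.
E_xy > 0: the goods are substitutes.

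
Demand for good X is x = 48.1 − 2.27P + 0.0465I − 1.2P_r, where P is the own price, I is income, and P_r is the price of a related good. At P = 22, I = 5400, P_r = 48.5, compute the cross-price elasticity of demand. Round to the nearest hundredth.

x = 48.1 − 2.27(22) + 0.0465(5400) − 1.2(48.5) = 48.1 − 49.94 + 251.1 − 58.2 = 191.06.
∂x/∂P_r = −1.2, so E_xy = -1.2·(48.5/191.06) ≈ -0.30.
E_xy < 0: the goods are complements.

-0.30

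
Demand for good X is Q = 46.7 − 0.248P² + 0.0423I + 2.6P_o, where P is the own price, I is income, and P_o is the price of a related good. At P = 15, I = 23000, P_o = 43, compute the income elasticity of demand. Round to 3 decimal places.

At the given point, Q = 46.7 − 0.248(15)² + 0.0423(23000) + 2.6(43) = 46.7 − 55.8 + 972.9 + 111.8 = 1075.6.
∂Q/∂I = +0.0423, so E_I = 0.0423·(23000/1075.6) ≈ 0.905.
E_I ∈ (0,1): normal good (necessity).

0.905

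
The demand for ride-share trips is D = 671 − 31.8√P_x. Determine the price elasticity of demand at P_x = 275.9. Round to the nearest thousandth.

-1.850

At P_x = 275.9, D = 142.7944.
dD/dP_x = −31.8/(2√P_x) = −31.8/(2·16.6102).
Point elasticity E = (dD/dP_x)·(P_x/D) = -0.9572 × 275.9/142.7944 ≈ -1.850.
|E| > 1, so demand is elastic at this price.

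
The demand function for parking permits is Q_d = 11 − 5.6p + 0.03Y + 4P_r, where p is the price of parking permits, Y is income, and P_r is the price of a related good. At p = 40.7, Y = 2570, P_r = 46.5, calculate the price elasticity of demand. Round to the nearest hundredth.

Evaluating quantity at (p, Y, P_r) gives Q_d = 11 − 5.6(40.7) + 0.03(2570) + 4(46.5) = 11 − 227.92 + 77.1 + 186 = 46.18.
∂Q_d/∂p = −5.6, so E_p = (−5.6)·(40.7/46.18) ≈ -4.94.
|E_p| > 1: demand is elastic.

-4.94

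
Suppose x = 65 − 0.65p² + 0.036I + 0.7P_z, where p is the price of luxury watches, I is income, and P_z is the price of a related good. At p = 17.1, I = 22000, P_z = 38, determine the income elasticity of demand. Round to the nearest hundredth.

At the given point, x = 65 − 0.65(17.1)² + 0.036(22000) + 0.7(38) = 65 − 190.0665 + 792 + 26.6 = 693.5335.
∂x/∂I = +0.036, so E_I = 0.036·(22000/693.5335) ≈ 1.14.
E_I > 1: normal good (luxury).

1.14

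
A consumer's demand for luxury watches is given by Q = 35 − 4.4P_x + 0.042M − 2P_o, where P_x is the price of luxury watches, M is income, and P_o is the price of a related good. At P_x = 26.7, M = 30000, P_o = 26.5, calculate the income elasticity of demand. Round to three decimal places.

1.120

Q = 35 − 4.4(26.7) + 0.042(30000) − 2(26.5) = 35 − 117.48 + 1260 − 53 = 1124.52.
∂Q/∂M = +0.042, so E_I = 0.042·(30000/1124.52) ≈ 1.120.
E_I > 1: normal good (luxury).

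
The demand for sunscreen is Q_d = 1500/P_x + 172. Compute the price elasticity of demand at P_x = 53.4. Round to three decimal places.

At P_x = 53.4, Q_d = 200.0899.
dQ_d/dP_x = −1500/P_x² = −0.526.
Point elasticity E = (dQ_d/dP_x)·(P_x/Q_d) = -0.526 × 53.4/200.0899 ≈ -0.140.
|E| < 1, so demand is inelastic at this price.

-0.140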